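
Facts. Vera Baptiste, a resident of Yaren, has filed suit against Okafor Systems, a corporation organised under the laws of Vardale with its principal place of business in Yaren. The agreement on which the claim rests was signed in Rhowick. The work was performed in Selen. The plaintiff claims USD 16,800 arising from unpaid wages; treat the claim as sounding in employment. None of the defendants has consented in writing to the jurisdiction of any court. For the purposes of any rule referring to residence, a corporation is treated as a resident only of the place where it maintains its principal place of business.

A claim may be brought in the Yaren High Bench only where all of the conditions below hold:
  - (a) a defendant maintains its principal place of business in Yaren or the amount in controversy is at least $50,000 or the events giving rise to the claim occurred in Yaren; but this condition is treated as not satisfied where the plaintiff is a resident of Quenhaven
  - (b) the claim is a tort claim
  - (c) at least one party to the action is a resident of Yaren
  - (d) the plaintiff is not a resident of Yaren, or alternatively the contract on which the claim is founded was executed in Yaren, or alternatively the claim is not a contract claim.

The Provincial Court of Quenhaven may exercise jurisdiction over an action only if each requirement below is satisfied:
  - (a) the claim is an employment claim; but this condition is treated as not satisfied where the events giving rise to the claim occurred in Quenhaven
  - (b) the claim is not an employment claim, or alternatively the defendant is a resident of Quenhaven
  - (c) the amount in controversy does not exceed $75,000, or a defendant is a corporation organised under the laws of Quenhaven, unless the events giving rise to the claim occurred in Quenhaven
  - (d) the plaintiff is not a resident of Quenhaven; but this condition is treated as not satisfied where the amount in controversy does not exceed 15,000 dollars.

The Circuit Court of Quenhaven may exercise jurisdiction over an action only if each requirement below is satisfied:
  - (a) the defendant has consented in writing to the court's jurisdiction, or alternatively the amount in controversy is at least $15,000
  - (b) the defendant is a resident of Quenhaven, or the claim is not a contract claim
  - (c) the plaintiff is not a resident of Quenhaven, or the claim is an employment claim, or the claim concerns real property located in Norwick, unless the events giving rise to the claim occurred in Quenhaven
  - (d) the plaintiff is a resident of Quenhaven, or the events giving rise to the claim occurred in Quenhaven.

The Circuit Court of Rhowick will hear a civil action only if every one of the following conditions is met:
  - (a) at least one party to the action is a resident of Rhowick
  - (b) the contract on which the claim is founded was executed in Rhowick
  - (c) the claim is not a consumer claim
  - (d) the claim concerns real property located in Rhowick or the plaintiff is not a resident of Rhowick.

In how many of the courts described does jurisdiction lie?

The Yaren High Bench:
  (a) Okafor Systems has its principal place of business in Yaren, which satisfies one of the alternatives. The exception is not triggered, since the plaintiff resides in Yaren, not Quenhaven. Met.
  (b) The claim is an employment claim, not a tort claim. Not met.
  (c) Vera Baptiste resides in Yaren. Met.
  (d) The claim is an employment claim, not a contract claim, so this disjunct is met. Satisfied.
  → The court lacks jurisdiction.
The Provincial Court of Quenhaven:
  (a) The claim is an employment claim. The exception is not triggered, since the operative events occurred in Selen, not Quenhaven. Satisfied.
  (b) The claim is an employment claim; the defendant resides in Yaren, not Quenhaven — every alternative fails. Not met.
  (c) The amount in controversy is 16,800 dollars, within the 75,000 dollars ceiling, so one alternative holds. Satisfied.
  (d) The plaintiff resides in Yaren, which is not Quenhaven. And the carve-out is inapplicable — the amount in controversy is $16,800, above the 15,000 dollars ceiling. Satisfied.
  → The court lacks jurisdiction.
The Circuit Court of Quenhaven:
  (a) The amount in controversy is $16,800, which meets the $15,000 floor — that alternative is enough. Met.
  (b) The claim is an employment claim, not a contract claim — that alternative is enough. Condition met.
  (c) The plaintiff resides in Yaren, which is not Quenhaven — that alternative is enough. Satisfied.
  (d) The plaintiff resides in Yaren, not Quenhaven; the operative events occurred in Selen, not Quenhaven — no alternative holds. Not met.
  → The court lacks jurisdiction.
The Circuit Court of Rhowick:
  (a) No party resides in Rhowick. Fails.
  (b) The contract was executed in Rhowick. Met.
  (c) The claim is an employment claim, not a consumer claim. Condition met.
  (d) The plaintiff resides in Yaren, which is not Rhowick, so this disjunct is met. Met.
  → The court lacks jurisdiction.
No court satisfies all of its conditions.

0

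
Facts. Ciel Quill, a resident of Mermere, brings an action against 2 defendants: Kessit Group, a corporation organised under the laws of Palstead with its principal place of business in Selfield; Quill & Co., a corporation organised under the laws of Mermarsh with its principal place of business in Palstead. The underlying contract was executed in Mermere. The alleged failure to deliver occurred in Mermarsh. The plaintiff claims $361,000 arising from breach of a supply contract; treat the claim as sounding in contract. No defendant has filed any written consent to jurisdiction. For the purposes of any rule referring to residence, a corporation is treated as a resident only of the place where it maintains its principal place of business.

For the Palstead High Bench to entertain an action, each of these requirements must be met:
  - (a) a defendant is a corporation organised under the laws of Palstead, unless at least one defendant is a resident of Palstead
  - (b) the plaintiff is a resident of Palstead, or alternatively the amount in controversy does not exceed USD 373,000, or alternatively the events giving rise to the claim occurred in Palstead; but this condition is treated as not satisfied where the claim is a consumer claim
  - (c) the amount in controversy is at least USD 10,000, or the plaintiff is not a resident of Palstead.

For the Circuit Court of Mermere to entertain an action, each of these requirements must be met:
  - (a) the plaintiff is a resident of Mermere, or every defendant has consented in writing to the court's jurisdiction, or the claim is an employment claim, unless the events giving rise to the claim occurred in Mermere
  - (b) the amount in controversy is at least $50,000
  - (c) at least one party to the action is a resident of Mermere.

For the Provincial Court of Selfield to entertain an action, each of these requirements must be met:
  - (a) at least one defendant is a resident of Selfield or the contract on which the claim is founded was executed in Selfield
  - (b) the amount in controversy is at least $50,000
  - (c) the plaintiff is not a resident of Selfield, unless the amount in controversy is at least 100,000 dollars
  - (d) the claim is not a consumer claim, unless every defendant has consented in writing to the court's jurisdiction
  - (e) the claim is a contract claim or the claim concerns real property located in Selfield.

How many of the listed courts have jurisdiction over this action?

The Palstead High Bench:
  (a) Kessit Group is organised under the laws of Palstead. Condition met.
  (b) The amount in controversy is 361,000 dollars, within the USD 373,000 ceiling — that alternative is enough. The exception is not triggered, since the claim is a contract claim, not a consumer claim. Condition met.
  (c) The amount in controversy is $361,000, which meets the USD 10,000 floor — that alternative is enough. Met.
  → The court has jurisdiction.
The Circuit Court of Mermere:
  (a) The plaintiff resides in Mermere, which satisfies one of the alternatives. Met.
  (b) The amount in controversy is USD 361,000, which meets the $50,000 floor. Condition met.
  (c) Ciel Quill resides in Mermere. Condition met.
  → The court has jurisdiction.
The Provincial Court of Selfield:
  (a) Kessit Group resides in Selfield, so one alternative holds. Met.
  (b) The amount in controversy is USD 361,000, which meets the USD 50,000 floor. Condition met.
  (c) The plaintiff resides in Mermere, which is not Selfield. Met.
  (d) The claim is a contract claim, not a consumer claim. Met.
  (e) The claim is a contract claim — that alternative is enough. Condition met.
  → The court has jurisdiction.
Courts with jurisdiction: the Palstead High Bench, the Circuit Court of Mermere, the Provincial Court of Selfield — 3 in total.

3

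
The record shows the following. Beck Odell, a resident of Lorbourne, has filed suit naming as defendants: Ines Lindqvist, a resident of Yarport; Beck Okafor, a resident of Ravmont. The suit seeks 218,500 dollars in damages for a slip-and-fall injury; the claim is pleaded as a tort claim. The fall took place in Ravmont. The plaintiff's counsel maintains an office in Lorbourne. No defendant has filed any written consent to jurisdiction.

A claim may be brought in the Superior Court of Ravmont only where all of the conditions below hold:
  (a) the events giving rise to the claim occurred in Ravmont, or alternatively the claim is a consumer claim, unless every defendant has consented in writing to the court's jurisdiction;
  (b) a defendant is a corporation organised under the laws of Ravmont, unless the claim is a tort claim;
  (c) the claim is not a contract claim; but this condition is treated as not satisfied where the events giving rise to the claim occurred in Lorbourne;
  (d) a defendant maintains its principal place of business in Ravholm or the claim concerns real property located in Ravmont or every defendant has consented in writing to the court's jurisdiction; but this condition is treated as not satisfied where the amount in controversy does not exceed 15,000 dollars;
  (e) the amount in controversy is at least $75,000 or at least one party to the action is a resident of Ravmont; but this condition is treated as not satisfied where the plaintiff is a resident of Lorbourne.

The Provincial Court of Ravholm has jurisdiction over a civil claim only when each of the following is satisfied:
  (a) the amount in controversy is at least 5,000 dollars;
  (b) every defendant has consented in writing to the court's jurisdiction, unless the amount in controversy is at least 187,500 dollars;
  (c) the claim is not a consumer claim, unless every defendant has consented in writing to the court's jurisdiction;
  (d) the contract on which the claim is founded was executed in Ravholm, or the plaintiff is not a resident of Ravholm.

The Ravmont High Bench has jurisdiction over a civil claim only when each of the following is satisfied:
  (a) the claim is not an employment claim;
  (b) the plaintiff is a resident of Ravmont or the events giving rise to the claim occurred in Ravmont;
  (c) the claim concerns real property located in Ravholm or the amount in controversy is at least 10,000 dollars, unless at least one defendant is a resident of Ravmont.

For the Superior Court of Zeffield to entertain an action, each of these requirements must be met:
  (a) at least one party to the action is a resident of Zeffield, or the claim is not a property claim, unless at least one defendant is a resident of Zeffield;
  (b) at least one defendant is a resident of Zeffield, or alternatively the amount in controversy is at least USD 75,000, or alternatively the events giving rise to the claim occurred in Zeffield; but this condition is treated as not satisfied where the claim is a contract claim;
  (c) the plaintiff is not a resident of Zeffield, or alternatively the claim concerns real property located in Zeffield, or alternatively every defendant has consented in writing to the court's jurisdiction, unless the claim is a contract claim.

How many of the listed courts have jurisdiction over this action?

3

The Superior Court of Ravmont:
  (a) The operative events occurred in Ravmont, which satisfies one of the alternatives. Satisfied.
  (b) No defendant is a corporation. The proviso rescues it, though: the claim is a tort claim. Met.
  (c) The claim is a tort claim, not a contract claim. And the carve-out is inapplicable — the operative events occurred in Ravmont, not Lorbourne. Met.
  (d) No defendant is a corporation; the claim does not concern real property; no such written consent has been filed — every alternative fails. Condition not met.
  (e) The amount in controversy is 218,500 dollars, which meets the $75,000 floor — that alternative is enough. However, the plaintiff resides in Lorbourne, which falls within the stated exception and so defeats the condition. Not met.
  → At least one condition fails; no jurisdiction.
The Provincial Court of Ravholm:
  (a) The amount in controversy is $218,500, which meets the $5,000 floor. Satisfied.
  (b) No such written consent has been filed. But the amount in controversy is 218,500 dollars, which meets the USD 187,500 floor, and the 'unless' clause therefore excuses the requirement. Satisfied.
  (c) The claim is a tort claim, not a consumer claim. Met.
  (d) The plaintiff resides in Lorbourne, which is not Ravholm — that alternative is enough. Met.
  → Every requirement is satisfied — jurisdiction.
The Ravmont High Bench:
  (a) The claim is a tort claim, not an employment claim. Satisfied.
  (b) The operative events occurred in Ravmont, so this disjunct is met. Condition met.
  (c) The amount in controversy is USD 218,500, which meets the $10,000 floor, so this disjunct is met. Met.
  → All conditions met; jurisdiction exists.
The Superior Court of Zeffield:
  (a) The claim is a tort claim, not a property claim, so this disjunct is met. Satisfied.
  (b) The amount in controversy is $218,500, which meets the USD 75,000 floor, which satisfies one of the alternatives. And the carve-out is inapplicable — the claim is a tort claim, not a contract claim. Met.
  (c) The plaintiff resides in Lorbourne, which is not Zeffield, so this disjunct is met. Satisfied.
  → All conditions met; jurisdiction exists.
Courts with jurisdiction: the Provincial Court of Ravholm, the Ravmont High Bench, the Superior Court of Zeffield — 3 in total.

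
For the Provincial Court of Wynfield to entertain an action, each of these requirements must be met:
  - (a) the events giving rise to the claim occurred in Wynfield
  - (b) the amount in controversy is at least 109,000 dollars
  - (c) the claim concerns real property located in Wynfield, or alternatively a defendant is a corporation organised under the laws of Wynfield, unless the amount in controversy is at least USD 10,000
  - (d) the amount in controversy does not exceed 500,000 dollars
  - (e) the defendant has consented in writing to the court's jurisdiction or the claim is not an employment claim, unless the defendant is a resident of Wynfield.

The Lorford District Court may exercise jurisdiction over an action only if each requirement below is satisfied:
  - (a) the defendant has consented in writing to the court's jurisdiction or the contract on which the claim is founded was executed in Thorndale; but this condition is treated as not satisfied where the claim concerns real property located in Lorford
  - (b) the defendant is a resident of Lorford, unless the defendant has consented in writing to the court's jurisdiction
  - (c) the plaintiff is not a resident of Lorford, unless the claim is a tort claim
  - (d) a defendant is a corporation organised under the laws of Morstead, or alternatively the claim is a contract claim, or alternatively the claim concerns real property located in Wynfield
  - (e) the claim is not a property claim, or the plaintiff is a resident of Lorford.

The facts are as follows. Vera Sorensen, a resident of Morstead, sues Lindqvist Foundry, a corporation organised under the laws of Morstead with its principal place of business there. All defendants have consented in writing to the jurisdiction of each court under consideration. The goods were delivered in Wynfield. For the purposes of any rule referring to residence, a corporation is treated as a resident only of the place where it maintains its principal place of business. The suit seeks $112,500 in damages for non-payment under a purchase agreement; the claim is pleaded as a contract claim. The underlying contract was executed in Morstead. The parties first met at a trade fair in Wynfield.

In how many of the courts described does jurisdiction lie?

The Provincial Court of Wynfield:
  (a) The operative events occurred in Wynfield. Condition met.
  (b) The amount in controversy is $112,500, which meets the 109,000 dollars floor. Met.
  (c) The claim does not concern real property; the corporate defendant(s) are organised in Morstead, not Wynfield — none of the alternatives is met. However, the amount in controversy is USD 112,500, which meets the 10,000 dollars floor, so the 'unless' proviso supplies this condition. Satisfied.
  (d) The amount in controversy is USD 112,500, within the $500,000 ceiling. Condition met.
  (e) Every defendant has filed written consent — that alternative is enough. Condition met.
  → Jurisdiction lies.
The Lorford District Court:
  (a) Every defendant has filed written consent — that alternative is enough. The carve-out does not apply: the claim does not concern real property. Satisfied.
  (b) The defendant resides in Morstead, not Lorford. However, every defendant has filed written consent, so the 'unless' proviso supplies this condition. Met.
  (c) The plaintiff resides in Morstead, which is not Lorford. Condition met.
  (d) Lindqvist Foundry is organised under the laws of Morstead, so this disjunct is met. Met.
  (e) The claim is a contract claim, not a property claim, which satisfies one of the alternatives. Satisfied.
  → Jurisdiction lies.
Courts with jurisdiction: the Provincial Court of Wynfield, the Lorford District Court — 2 in total.

2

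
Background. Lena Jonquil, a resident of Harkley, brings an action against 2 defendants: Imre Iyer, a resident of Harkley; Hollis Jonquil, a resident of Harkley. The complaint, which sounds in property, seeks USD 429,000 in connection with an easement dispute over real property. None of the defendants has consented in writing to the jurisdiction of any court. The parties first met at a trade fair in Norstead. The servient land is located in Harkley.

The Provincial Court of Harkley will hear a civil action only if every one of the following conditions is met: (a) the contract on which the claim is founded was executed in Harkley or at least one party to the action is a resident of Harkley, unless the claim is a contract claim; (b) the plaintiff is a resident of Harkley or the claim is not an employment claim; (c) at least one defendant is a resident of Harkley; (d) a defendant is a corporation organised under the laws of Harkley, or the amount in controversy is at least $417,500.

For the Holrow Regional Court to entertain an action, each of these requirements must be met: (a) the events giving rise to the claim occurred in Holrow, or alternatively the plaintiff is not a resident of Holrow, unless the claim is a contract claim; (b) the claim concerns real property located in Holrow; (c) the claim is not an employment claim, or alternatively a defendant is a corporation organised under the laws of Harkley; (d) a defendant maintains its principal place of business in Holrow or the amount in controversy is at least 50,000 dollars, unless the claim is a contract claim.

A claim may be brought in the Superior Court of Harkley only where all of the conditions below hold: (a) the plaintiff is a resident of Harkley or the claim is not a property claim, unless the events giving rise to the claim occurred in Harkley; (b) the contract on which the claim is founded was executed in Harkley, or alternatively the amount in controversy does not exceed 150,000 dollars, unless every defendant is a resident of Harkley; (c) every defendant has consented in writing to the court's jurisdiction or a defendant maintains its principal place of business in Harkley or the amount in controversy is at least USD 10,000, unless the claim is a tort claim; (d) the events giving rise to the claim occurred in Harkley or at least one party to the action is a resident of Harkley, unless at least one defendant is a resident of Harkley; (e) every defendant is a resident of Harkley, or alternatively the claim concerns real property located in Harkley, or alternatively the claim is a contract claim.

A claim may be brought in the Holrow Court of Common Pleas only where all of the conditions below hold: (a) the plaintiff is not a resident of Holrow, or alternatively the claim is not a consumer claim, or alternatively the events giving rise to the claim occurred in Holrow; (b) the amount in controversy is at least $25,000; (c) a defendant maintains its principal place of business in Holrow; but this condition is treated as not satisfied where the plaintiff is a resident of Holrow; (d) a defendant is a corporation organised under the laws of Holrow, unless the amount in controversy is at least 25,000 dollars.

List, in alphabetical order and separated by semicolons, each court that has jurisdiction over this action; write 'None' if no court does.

The Provincial Court of Harkley:
  (a) Lena Jonquil resides in Harkley, so this disjunct is met. Satisfied.
  (b) The plaintiff resides in Harkley, which satisfies one of the alternatives. Satisfied.
  (c) Imre Iyer resides in Harkley. Satisfied.
  (d) The amount in controversy is $429,000, which meets the USD 417,500 floor — that alternative is enough. Satisfied.
  → Jurisdiction lies.
The Holrow Regional Court:
  (a) The plaintiff resides in Harkley, which is not Holrow, which satisfies one of the alternatives. Satisfied.
  (b) The property lies in Harkley, not Holrow. Fails.
  (c) The claim is a property claim, not an employment claim — that alternative is enough. Satisfied.
  (d) The amount in controversy is $429,000, which meets the $50,000 floor, so one alternative holds. Satisfied.
  → The court lacks jurisdiction.
The Superior Court of Harkley:
  (a) The plaintiff resides in Harkley, so one alternative holds. Met.
  (b) No contract (and hence no place of execution) is alleged; the amount in controversy is 429,000 dollars, above the $150,000 ceiling — none of the alternatives is met. However, the defendants reside as follows — Imre Iyer in Harkley, Hollis Jonquil in Harkley — all in Harkley, so the 'unless' proviso supplies this condition. Condition met.
  (c) The amount in controversy is $429,000, which meets the USD 10,000 floor — that alternative is enough. Condition met.
  (d) The operative events occurred in Harkley — that alternative is enough. Satisfied.
  (e) The defendants reside as follows — Imre Iyer in Harkley, Hollis Jonquil in Harkley — all in Harkley, so this disjunct is met. Condition met.
  → All conditions met; jurisdiction exists.
The Holrow Court of Common Pleas:
  (a) The plaintiff resides in Harkley, which is not Holrow, so this disjunct is met. Satisfied.
  (b) The amount in controversy is USD 429,000, which meets the 25,000 dollars floor. Condition met.
  (c) No defendant is a corporation. Not met.
  (d) No defendant is a corporation. However, the amount in controversy is 429,000 dollars, which meets the 25,000 dollars floor, so the 'unless' proviso supplies this condition. Condition met.
  → No jurisdiction.

the Provincial Court of Harkley; the Superior Court of Harkley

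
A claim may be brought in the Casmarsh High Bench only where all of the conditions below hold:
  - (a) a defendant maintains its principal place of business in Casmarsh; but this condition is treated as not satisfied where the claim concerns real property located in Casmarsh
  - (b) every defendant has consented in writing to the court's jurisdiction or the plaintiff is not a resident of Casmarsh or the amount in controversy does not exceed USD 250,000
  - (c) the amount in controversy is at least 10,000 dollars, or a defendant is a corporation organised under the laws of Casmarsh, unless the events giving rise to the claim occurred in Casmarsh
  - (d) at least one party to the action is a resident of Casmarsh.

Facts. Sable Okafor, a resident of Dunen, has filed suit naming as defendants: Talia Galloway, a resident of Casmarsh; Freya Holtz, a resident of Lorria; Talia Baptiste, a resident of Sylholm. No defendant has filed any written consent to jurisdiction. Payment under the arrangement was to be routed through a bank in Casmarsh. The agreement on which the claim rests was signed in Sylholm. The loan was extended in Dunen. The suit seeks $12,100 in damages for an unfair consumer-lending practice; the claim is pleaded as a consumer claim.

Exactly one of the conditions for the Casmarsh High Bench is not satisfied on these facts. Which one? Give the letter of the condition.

The Casmarsh High Bench:
  (a) No defendant is a corporation. Not met.
  (b) The plaintiff resides in Dunen, which is not Casmarsh, so this disjunct is met. Met.
  (c) The amount in controversy is USD 12,100, which meets the USD 10,000 floor, which satisfies one of the alternatives. Satisfied.
  (d) Talia Galloway resides in Casmarsh. Met.
Only condition (a) fails.

(a)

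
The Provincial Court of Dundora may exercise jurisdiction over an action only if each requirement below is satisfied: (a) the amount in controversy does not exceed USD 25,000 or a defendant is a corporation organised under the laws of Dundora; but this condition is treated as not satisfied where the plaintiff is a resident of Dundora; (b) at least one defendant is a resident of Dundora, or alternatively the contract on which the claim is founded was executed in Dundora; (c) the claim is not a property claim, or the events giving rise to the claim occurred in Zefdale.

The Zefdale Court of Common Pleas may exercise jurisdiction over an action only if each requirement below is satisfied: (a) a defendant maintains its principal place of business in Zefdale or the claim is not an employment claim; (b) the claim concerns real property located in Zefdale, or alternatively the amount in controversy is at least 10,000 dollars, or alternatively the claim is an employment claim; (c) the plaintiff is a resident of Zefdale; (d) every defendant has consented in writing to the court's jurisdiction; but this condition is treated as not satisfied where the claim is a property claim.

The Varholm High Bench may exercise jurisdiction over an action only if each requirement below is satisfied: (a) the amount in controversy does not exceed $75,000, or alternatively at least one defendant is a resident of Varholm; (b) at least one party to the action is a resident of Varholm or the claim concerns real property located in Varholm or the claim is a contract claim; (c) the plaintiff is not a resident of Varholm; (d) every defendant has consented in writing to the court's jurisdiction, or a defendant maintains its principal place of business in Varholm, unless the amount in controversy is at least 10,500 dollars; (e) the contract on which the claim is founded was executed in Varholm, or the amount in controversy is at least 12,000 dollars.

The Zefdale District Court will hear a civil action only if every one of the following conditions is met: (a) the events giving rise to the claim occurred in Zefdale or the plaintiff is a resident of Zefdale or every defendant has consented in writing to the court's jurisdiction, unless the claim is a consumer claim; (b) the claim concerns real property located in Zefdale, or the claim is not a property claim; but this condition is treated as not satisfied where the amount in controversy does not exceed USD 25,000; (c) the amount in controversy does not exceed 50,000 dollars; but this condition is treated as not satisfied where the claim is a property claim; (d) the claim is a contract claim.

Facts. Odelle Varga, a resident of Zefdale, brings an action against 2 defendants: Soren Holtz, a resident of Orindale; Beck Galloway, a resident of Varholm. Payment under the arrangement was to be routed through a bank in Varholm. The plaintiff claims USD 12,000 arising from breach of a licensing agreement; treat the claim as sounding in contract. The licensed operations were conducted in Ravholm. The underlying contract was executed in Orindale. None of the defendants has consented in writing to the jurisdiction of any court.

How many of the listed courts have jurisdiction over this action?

1

The Provincial Court of Dundora:
  (a) The amount in controversy is USD 12,000, within the USD 25,000 ceiling — that alternative is enough. The carve-out does not apply: the plaintiff resides in Zefdale, not Dundora. Satisfied.
  (b) No defendant resides in Dundora (they reside in Orindale, Varholm); the contract was executed in Orindale, not Dundora — none of the alternatives is met. Not satisfied.
  (c) The claim is a contract claim, not a property claim, which satisfies one of the alternatives. Satisfied.
  → Not every requirement is met — no jurisdiction.
The Zefdale Court of Common Pleas:
  (a) The claim is a contract claim, not an employment claim, which satisfies one of the alternatives. Condition met.
  (b) The amount in controversy is USD 12,000, which meets the $10,000 floor, which satisfies one of the alternatives. Condition met.
  (c) The plaintiff resides in Zefdale. Satisfied.
  (d) No such written consent has been filed. Not met.
  → At least one condition fails; no jurisdiction.
The Varholm High Bench:
  (a) The amount in controversy is 12,000 dollars, within the USD 75,000 ceiling, so this disjunct is met. Satisfied.
  (b) Beck Galloway resides in Varholm, so one alternative holds. Satisfied.
  (c) The plaintiff resides in Zefdale, which is not Varholm. Condition met.
  (d) No such written consent has been filed; no defendant is a corporation — none of the alternatives is met. But the amount in controversy is 12,000 dollars, which meets the $10,500 floor, and the 'unless' clause therefore excuses the requirement. Satisfied.
  (e) The amount in controversy is $12,000, which meets the 12,000 dollars floor, so this disjunct is met. Condition met.
  → Every requirement is satisfied — jurisdiction.
The Zefdale District Court:
  (a) The plaintiff resides in Zefdale — that alternative is enough. Condition met.
  (b) The claim is a contract claim, not a property claim — that alternative is enough. But the amount in controversy is 12,000 dollars, within the 25,000 dollars ceiling, triggering the carve-out and defeating this condition. Condition not met.
  (c) The amount in controversy is USD 12,000, within the USD 50,000 ceiling. The exception is not triggered, since the claim is a contract claim, not a property claim. Satisfied.
  (d) The claim is a contract claim. Condition met.
  → At least one condition fails; no jurisdiction.
Courts with jurisdiction: the Varholm High Bench — 1 in total.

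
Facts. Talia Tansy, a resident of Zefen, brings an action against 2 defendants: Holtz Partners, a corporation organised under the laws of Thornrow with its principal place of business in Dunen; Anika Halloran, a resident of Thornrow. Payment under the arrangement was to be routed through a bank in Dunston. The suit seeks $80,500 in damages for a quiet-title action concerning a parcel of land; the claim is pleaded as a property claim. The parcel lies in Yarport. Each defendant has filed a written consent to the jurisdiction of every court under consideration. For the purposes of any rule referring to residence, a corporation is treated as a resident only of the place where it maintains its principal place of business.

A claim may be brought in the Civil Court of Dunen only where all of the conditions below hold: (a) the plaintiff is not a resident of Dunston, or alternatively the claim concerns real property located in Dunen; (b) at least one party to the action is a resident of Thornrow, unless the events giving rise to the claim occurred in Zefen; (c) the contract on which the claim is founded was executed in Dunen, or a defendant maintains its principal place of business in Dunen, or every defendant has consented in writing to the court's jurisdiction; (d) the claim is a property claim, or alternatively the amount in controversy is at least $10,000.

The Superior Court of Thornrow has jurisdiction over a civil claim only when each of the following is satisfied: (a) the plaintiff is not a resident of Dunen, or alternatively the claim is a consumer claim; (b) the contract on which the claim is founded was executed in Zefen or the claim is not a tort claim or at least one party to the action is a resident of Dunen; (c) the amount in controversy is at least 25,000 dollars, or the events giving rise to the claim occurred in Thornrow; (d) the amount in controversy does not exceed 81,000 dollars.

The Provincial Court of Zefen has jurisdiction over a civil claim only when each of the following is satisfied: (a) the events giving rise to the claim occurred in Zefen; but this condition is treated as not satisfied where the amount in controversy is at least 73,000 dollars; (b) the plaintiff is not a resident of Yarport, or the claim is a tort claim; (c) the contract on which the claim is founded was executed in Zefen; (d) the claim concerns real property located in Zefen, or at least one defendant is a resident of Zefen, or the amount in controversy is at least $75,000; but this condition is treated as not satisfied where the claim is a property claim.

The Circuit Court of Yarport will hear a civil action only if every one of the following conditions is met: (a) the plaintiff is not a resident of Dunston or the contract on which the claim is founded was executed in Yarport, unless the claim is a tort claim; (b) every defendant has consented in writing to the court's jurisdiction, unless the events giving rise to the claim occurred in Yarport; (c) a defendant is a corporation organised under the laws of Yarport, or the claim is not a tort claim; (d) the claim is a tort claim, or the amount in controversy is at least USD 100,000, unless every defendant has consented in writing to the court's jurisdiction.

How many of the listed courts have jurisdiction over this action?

The Civil Court of Dunen:
  (a) The plaintiff resides in Zefen, which is not Dunston — that alternative is enough. Met.
  (b) Anika Halloran resides in Thornrow. Satisfied.
  (c) Holtz Partners has its principal place of business in Dunen, so one alternative holds. Condition met.
  (d) The claim is a property claim — that alternative is enough. Met.
  → Every requirement is satisfied — jurisdiction.
The Superior Court of Thornrow:
  (a) The plaintiff resides in Zefen, which is not Dunen, so this disjunct is met. Condition met.
  (b) The claim is a property claim, not a tort claim, which satisfies one of the alternatives. Met.
  (c) The amount in controversy is 80,500 dollars, which meets the $25,000 floor, so this disjunct is met. Met.
  (d) The amount in controversy is 80,500 dollars, within the 81,000 dollars ceiling. Condition met.
  → Every requirement is satisfied — jurisdiction.
The Provincial Court of Zefen:
  (a) The operative events occurred in Yarport, not Zefen. Not met.
  (b) The plaintiff resides in Zefen, which is not Yarport — that alternative is enough. Met.
  (c) No contract (and hence no place of execution) is alleged. Not satisfied.
  (d) The amount in controversy is $80,500, which meets the 75,000 dollars floor — that alternative is enough. However, the claim is a property claim, which falls within the stated exception and so defeats the condition. Not met.
  → No jurisdiction.
The Circuit Court of Yarport:
  (a) The plaintiff resides in Zefen, which is not Dunston, so this disjunct is met. Condition met.
  (b) Every defendant has filed written consent. Satisfied.
  (c) The claim is a property claim, not a tort claim, so this disjunct is met. Satisfied.
  (d) The claim is a property claim, not a tort claim; the amount in controversy is 80,500 dollars, below the $100,000 floor — no alternative holds. However, every defendant has filed written consent, so the 'unless' proviso supplies this condition. Satisfied.
  → The court has jurisdiction.
Courts with jurisdiction: the Civil Court of Dunen, the Superior Court of Thornrow, the Circuit Court of Yarport — 3 in total.

3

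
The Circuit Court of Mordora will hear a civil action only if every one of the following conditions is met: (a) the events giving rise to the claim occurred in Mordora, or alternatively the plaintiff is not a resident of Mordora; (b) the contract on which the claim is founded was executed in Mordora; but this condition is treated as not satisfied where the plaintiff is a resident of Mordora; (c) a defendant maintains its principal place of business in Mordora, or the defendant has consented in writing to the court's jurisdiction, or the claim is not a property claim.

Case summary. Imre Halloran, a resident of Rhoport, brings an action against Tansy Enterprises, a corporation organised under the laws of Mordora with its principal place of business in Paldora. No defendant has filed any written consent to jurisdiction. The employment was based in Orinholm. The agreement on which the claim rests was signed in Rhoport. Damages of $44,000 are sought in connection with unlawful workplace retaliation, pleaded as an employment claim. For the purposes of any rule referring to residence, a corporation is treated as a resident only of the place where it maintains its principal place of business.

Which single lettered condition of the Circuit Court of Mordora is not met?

The Circuit Court of Mordora:
  (a) The plaintiff resides in Rhoport, which is not Mordora, so one alternative holds. Satisfied.
  (b) The contract was executed in Rhoport, not Mordora. Not satisfied.
  (c) The claim is an employment claim, not a property claim, so this disjunct is met. Satisfied.
Only condition (b) fails.

(b)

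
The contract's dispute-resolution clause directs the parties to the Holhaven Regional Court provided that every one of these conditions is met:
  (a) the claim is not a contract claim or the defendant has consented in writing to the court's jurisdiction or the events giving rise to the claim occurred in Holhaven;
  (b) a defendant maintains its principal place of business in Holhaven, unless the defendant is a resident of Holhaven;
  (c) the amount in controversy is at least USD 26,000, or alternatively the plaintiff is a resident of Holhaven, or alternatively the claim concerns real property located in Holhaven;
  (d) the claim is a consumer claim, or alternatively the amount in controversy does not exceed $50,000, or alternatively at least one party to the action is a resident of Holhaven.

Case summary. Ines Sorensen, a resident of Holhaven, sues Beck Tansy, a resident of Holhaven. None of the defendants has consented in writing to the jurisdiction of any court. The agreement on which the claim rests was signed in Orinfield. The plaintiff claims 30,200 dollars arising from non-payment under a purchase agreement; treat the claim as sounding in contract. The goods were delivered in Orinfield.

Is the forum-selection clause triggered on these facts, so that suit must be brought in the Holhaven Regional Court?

The Holhaven Regional Court:
  (a) The claim is a contract claim; no such written consent has been filed; the operative events occurred in Orinfield, not Holhaven — none of the alternatives is met. Not satisfied.
  (b) No defendant is a corporation. But the defendant resides in Holhaven, and the 'unless' clause therefore excuses the requirement. Condition met.
  (c) The amount in controversy is $30,200, which meets the 26,000 dollars floor, which satisfies one of the alternatives. Satisfied.
  (d) The amount in controversy is $30,200, within the USD 50,000 ceiling, which satisfies one of the alternatives. Condition met.
  → The clause does not apply.

No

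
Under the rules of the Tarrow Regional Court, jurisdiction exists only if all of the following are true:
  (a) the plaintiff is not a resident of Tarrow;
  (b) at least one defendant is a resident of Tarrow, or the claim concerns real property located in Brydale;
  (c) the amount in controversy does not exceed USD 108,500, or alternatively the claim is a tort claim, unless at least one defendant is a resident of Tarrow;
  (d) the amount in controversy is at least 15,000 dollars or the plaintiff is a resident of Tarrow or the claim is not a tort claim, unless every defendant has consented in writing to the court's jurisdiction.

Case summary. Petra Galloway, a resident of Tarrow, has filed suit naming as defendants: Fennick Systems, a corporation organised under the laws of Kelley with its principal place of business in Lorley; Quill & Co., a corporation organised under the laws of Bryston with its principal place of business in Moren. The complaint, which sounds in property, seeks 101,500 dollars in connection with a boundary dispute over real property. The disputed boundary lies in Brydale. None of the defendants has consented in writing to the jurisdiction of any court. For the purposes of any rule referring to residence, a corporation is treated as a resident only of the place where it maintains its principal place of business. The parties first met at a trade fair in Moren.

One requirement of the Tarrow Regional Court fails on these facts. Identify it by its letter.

The Tarrow Regional Court:
  (a) The plaintiff resides in Tarrow. Not satisfied.
  (b) The property lies in Brydale, so this disjunct is met. Condition met.
  (c) The amount in controversy is 101,500 dollars, within the 108,500 dollars ceiling, which satisfies one of the alternatives. Satisfied.
  (d) The amount in controversy is USD 101,500, which meets the 15,000 dollars floor, so one alternative holds. Condition met.
Only condition (a) fails.

(a)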